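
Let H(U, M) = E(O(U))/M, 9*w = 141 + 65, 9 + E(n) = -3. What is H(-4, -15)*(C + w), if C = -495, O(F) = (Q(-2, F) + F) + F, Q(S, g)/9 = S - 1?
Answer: -16996/45 ≈ -377.69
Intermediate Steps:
Q(S, g) = -9 + 9*S (Q(S, g) = 9*(S - 1) = 9*(-1 + S) = -9 + 9*S)
O(F) = -27 + 2*F (O(F) = ((-9 + 9*(-2)) + F) + F = ((-9 - 18) + F) + F = (-27 + F) + F = -27 + 2*F)
E(n) = -12 (E(n) = -9 - 3 = -12)
w = 206/9 (w = (141 + 65)/9 = (⅑)*206 = 206/9 ≈ 22.889)
H(U, M) = -12/M
H(-4, -15)*(C + w) = (-12/(-15))*(-495 + 206/9) = -12*(-1/15)*(-4249/9) = (⅘)*(-4249/9) = -16996/45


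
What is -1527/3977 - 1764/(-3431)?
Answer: 1776291/13645087 ≈ 0.13018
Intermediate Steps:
-1527/3977 - 1764/(-3431) = -1527*1/3977 - 1764*(-1/3431) = -1527/3977 + 1764/3431 = 1776291/13645087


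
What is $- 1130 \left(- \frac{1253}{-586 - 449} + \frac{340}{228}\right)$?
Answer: $- \frac{12007832}{3933} \approx -3053.1$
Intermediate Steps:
$- 1130 \left(- \frac{1253}{-586 - 449} + \frac{340}{228}\right) = - 1130 \left(- \frac{1253}{-1035} + 340 \cdot \frac{1}{228}\right) = - 1130 \left(\left(-1253\right) \left(- \frac{1}{1035}\right) + \frac{85}{57}\right) = - 1130 \left(\frac{1253}{1035} + \frac{85}{57}\right) = \left(-1130\right) \frac{53132}{19665} = - \frac{12007832}{3933}$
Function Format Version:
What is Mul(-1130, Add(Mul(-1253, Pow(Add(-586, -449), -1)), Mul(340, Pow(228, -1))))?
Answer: Rational(-12007832, 3933) ≈ -3053.1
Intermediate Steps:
Mul(-1130, Add(Mul(-1253, Pow(Add(-586, -449), -1)), Mul(340, Pow(228, -1)))) = Mul(-1130, Add(Mul(-1253, Pow(-1035, -1)), Mul(340, Rational(1, 228)))) = Mul(-1130, Add(Mul(-1253, Rational(-1, 1035)), Rational(85, 57))) = Mul(-1130, Add(Rational(1253, 1035), Rational(85, 57))) = Mul(-1130, Rational(53132, 19665)) = Rational(-12007832, 3933)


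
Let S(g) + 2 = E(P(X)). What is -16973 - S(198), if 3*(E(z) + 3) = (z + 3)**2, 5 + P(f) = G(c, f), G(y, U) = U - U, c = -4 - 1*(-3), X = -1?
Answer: -50908/3 ≈ -16969.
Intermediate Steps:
c = -1 (c = -4 + 3 = -1)
G(y, U) = 0
P(f) = -5 (P(f) = -5 + 0 = -5)
E(z) = -3 + (3 + z)**2/3 (E(z) = -3 + (z + 3)**2/3 = -3 + (3 + z)**2/3)
S(g) = -11/3 (S(g) = -2 + (1/3)*(-5)*(6 - 5) = -2 + (1/3)*(-5)*1 = -2 - 5/3 = -11/3)
-16973 - S(198) = -16973 - 1*(-11/3) = -16973 + 11/3 = -50908/3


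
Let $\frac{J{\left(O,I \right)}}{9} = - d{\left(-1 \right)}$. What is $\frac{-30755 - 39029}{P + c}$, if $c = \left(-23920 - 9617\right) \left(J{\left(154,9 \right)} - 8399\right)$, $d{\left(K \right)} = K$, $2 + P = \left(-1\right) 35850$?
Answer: $- \frac{2684}{10820753} \approx -0.00024804$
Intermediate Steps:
$P = -35852$ ($P = -2 - 35850 = -35852$)
$J{\left(O,I \right)} = 9$ ($J{\left(O,I \right)} = 9 \left(\left(-1\right) \left(-1\right)\right) = 9 \cdot 1 = 9$)
$c = 281375430$ ($c = \left(-23920 - 9617\right) \left(9 - 8399\right) = \left(-33537\right) \left(-8390\right) = 281375430$)
$\frac{-30755 - 39029}{P + c} = \frac{-30755 - 39029}{-35852 + 281375430} = - \frac{69784}{281339578} = \left(-69784\right) \frac{1}{281339578} = - \frac{2684}{10820753}$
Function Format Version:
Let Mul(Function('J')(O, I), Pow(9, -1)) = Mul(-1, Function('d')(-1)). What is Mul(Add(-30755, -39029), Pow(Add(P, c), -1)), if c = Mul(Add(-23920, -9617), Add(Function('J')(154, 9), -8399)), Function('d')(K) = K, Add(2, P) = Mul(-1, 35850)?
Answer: Rational(-2684, 10820753) ≈ -0.00024804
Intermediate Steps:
P = -35852 (P = Add(-2, Mul(-1, 35850)) = Add(-2, -35850) = -35852)
Function('J')(O, I) = 9 (Function('J')(O, I) = Mul(9, Mul(-1, -1)) = Mul(9, 1) = 9)
c = 281375430 (c = Mul(Add(-23920, -9617), Add(9, -8399)) = Mul(-33537, -8390) = 281375430)
Mul(Add(-30755, -39029), Pow(Add(P, c), -1)) = Mul(Add(-30755, -39029), Pow(Add(-35852, 281375430), -1)) = Mul(-69784, Pow(281339578, -1)) = Mul(-69784, Rational(1, 281339578)) = Rational(-2684, 10820753)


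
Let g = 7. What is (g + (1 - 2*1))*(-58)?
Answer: -348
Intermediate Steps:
(g + (1 - 2*1))*(-58) = (7 + (1 - 2*1))*(-58) = (7 + (1 - 2))*(-58) = (7 - 1)*(-58) = 6*(-58) = -348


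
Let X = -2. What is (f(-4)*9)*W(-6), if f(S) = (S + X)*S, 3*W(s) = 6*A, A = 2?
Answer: 864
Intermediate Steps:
W(s) = 4 (W(s) = (6*2)/3 = (1/3)*12 = 4)
f(S) = S*(-2 + S) (f(S) = (S - 2)*S = (-2 + S)*S = S*(-2 + S))
(f(-4)*9)*W(-6) = (-4*(-2 - 4)*9)*4 = (-4*(-6)*9)*4 = (24*9)*4 = 216*4 = 864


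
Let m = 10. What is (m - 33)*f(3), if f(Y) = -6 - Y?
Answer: 207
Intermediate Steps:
(m - 33)*f(3) = (10 - 33)*(-6 - 1*3) = -23*(-6 - 3) = -23*(-9) = 207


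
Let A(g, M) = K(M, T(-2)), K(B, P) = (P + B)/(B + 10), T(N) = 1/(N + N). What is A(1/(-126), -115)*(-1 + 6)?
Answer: 461/84 ≈ 5.4881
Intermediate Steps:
T(N) = 1/(2*N)
K(B, P) = (B + P)/(10 + B)
A(g, M) = (-¼ + M)/(10 + M) (A(g, M) = (M + (½)/(-2))/(10 + M) = (M + (½)*(-½))/(10 + M) = (M - ¼)/(10 + M) = (-¼ + M)/(10 + M))
A(1/(-126), -115)*(-1 + 6) = ((-¼ - 115)/(10 - 115))*(-1 + 6) = (-461/4/(-105))*5 = -1/105*(-461/4)*5 = (461/420)*5 = 461/84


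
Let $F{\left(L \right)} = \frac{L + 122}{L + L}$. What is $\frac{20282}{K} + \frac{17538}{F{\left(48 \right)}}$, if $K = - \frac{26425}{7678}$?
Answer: $\frac{1801711508}{449225} \approx 4010.7$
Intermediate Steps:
$K = - \frac{26425}{7678}$ ($K = \left(-26425\right) \frac{1}{7678} = - \frac{26425}{7678} \approx -3.4417$)
$F{\left(L \right)} = \frac{122 + L}{2 L}$
$\frac{20282}{K} + \frac{17538}{F{\left(48 \right)}} = \frac{20282}{- \frac{26425}{7678}} + \frac{17538}{\frac{1}{2} \cdot \frac{1}{48} \left(122 + 48\right)} = 20282 \left(- \frac{7678}{26425}\right) + \frac{17538}{\frac{1}{2} \cdot \frac{1}{48} \cdot 170} = - \frac{155725196}{26425} + \frac{17538}{\frac{85}{48}} = - \frac{155725196}{26425} + 17538 \cdot \frac{48}{85} = - \frac{155725196}{26425} + \frac{841824}{85} = \frac{1801711508}{449225}$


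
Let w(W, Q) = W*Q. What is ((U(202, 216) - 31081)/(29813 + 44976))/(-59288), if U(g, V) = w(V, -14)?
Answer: 34105/4434090232 ≈ 7.6915e-6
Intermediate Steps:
w(W, Q) = Q*W
U(g, V) = -14*V
((U(202, 216) - 31081)/(29813 + 44976))/(-59288) = ((-14*216 - 31081)/(29813 + 44976))/(-59288) = ((-3024 - 31081)/74789)*(-1/59288) = -34105*1/74789*(-1/59288) = -34105/74789*(-1/59288) = 34105/4434090232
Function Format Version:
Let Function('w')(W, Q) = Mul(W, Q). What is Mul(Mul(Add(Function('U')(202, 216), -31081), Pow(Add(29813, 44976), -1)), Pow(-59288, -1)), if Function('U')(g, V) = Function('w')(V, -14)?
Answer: Rational(34105, 4434090232) ≈ 7.6915e-6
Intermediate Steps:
Function('w')(W, Q) = Mul(Q, W)
Function('U')(g, V) = Mul(-14, V)
Mul(Mul(Add(Function('U')(202, 216), -31081), Pow(Add(29813, 44976), -1)), Pow(-59288, -1)) = Mul(Mul(Add(Mul(-14, 216), -31081), Pow(Add(29813, 44976), -1)), Pow(-59288, -1)) = Mul(Mul(Add(-3024, -31081), Pow(74789, -1)), Rational(-1, 59288)) = Mul(Mul(-34105, Rational(1, 74789)), Rational(-1, 59288)) = Mul(Rational(-34105, 74789), Rational(-1, 59288)) = Rational(34105, 4434090232)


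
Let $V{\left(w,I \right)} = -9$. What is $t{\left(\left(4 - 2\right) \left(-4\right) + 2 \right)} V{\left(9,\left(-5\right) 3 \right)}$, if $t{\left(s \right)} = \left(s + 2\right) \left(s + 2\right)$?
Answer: $-144$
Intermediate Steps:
$t{\left(s \right)} = \left(2 + s\right)^{2}$ ($t{\left(s \right)} = \left(2 + s\right) \left(2 + s\right) = \left(2 + s\right)^{2}$)
$t{\left(\left(4 - 2\right) \left(-4\right) + 2 \right)} V{\left(9,\left(-5\right) 3 \right)} = \left(2 + \left(\left(4 - 2\right) \left(-4\right) + 2\right)\right)^{2} \left(-9\right) = \left(2 + \left(2 \left(-4\right) + 2\right)\right)^{2} \left(-9\right) = \left(2 + \left(-8 + 2\right)\right)^{2} \left(-9\right) = \left(2 - 6\right)^{2} \left(-9\right) = \left(-4\right)^{2} \left(-9\right) = 16 \left(-9\right) = -144$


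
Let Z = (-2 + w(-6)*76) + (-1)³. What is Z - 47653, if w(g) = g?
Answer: -48112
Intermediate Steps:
Z = -459 (Z = (-2 - 6*76) + (-1)³ = (-2 - 456) - 1 = -458 - 1 = -459)
Z - 47653 = -459 - 47653 = -48112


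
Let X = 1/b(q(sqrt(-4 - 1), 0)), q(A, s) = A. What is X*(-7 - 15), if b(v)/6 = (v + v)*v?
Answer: 11/30 ≈ 0.36667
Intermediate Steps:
b(v) = 12*v**2 (b(v) = 6*((v + v)*v) = 6*((2*v)*v) = 6*(2*v**2) = 12*v**2)
X = -1/60 (X = 1/(12*(sqrt(-4 - 1))**2) = 1/(12*(sqrt(-5))**2) = 1/(12*(I*sqrt(5))**2) = 1/(12*(-5)) = 1/(-60) = -1/60 ≈ -0.016667)
X*(-7 - 15) = -(-7 - 15)/60 = -1/60*(-22) = 11/30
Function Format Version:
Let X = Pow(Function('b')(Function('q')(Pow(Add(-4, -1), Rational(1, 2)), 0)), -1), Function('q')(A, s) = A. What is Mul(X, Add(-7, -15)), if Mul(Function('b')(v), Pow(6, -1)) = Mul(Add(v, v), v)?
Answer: Rational(11, 30) ≈ 0.36667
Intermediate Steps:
Function('b')(v) = Mul(12, Pow(v, 2)) (Function('b')(v) = Mul(6, Mul(Add(v, v), v)) = Mul(6, Mul(Mul(2, v), v)) = Mul(6, Mul(2, Pow(v, 2))) = Mul(12, Pow(v, 2)))
X = Rational(-1, 60) (X = Pow(Mul(12, Pow(Pow(Add(-4, -1), Rational(1, 2)), 2)), -1) = Pow(Mul(12, Pow(Pow(-5, Rational(1, 2)), 2)), -1) = Pow(Mul(12, Pow(Mul(I, Pow(5, Rational(1, 2))), 2)), -1) = Pow(Mul(12, -5), -1) = Pow(-60, -1) = Rational(-1, 60) ≈ -0.016667)
Mul(X, Add(-7, -15)) = Mul(Rational(-1, 60), Add(-7, -15)) = Mul(Rational(-1, 60), -22) = Rational(11, 30)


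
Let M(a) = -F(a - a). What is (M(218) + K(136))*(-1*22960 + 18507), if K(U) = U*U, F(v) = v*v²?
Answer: -82362688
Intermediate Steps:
F(v) = v³
M(a) = 0 (M(a) = -(a - a)³ = -1*0³ = -1*0 = 0)
K(U) = U²
(M(218) + K(136))*(-1*22960 + 18507) = (0 + 136²)*(-1*22960 + 18507) = (0 + 18496)*(-22960 + 18507) = 18496*(-4453) = -82362688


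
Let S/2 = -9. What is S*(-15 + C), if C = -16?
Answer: 558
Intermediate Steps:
S = -18 (S = 2*(-9) = -18)
S*(-15 + C) = -18*(-15 - 16) = -18*(-31) = 558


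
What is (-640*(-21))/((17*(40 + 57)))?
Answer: 13440/1649 ≈ 8.1504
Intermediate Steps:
(-640*(-21))/((17*(40 + 57))) = 13440/((17*97)) = 13440/1649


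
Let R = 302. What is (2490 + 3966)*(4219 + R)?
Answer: 29187576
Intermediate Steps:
(2490 + 3966)*(4219 + R) = (2490 + 3966)*(4219 + 302) = 6456*4521 = 29187576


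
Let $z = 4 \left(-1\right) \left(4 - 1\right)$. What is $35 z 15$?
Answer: $-6300$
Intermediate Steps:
$z = -12$ ($z = \left(-4\right) 3 = -12$)
$35 z 15 = 35 \left(-12\right) 15 = \left(-420\right) 15 = -6300$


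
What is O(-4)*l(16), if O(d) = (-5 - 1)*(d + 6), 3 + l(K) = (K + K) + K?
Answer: -540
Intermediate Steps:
l(K) = -3 + 3*K (l(K) = -3 + ((K + K) + K) = -3 + (2*K + K) = -3 + 3*K)
O(d) = -36 - 6*d (O(d) = -6*(6 + d) = -36 - 6*d)
O(-4)*l(16) = (-36 - 6*(-4))*(-3 + 3*16) = (-36 + 24)*(-3 + 48) = -12*45 = -540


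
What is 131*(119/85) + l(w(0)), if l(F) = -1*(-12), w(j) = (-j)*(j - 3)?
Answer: 977/5 ≈ 195.40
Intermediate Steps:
w(j) = -j*(-3 + j) (w(j) = (-j)*(-3 + j) = -j*(-3 + j))
l(F) = 12
131*(119/85) + l(w(0)) = 131*(119/85) + 12 = 131*(119*(1/85)) + 12 = 131*(7/5) + 12 = 917/5 + 12 = 977/5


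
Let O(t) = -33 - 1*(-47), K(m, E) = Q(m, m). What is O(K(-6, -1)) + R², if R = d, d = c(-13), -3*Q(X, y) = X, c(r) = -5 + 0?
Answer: 39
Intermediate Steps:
c(r) = -5
Q(X, y) = -X/3
K(m, E) = -m/3
d = -5
O(t) = 14 (O(t) = -33 + 47 = 14)
R = -5
O(K(-6, -1)) + R² = 14 + (-5)² = 14 + 25 = 39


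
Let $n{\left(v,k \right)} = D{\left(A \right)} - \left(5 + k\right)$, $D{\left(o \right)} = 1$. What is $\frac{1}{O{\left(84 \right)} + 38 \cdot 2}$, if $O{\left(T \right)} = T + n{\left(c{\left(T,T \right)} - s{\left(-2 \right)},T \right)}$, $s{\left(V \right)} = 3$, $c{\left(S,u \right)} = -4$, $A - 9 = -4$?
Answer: $\frac{1}{72} \approx 0.013889$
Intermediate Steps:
$A = 5$ ($A = 9 - 4 = 5$)
$n{\left(v,k \right)} = -4 - k$ ($n{\left(v,k \right)} = 1 - \left(5 + k\right) = -4 - k$)
$O{\left(T \right)} = -4$ ($O{\left(T \right)} = T - \left(4 + T\right) = -4$)
$\frac{1}{O{\left(84 \right)} + 38 \cdot 2} = \frac{1}{-4 + 38 \cdot 2} = \frac{1}{-4 + 76} = \frac{1}{72}$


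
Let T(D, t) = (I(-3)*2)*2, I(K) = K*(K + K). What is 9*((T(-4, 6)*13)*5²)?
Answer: 210600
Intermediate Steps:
I(K) = 2*K² (I(K) = K*(2*K) = 2*K²)
T(D, t) = 72 (T(D, t) = ((2*(-3)²)*2)*2 = ((2*9)*2)*2 = (18*2)*2 = 36*2 = 72)
9*((T(-4, 6)*13)*5²) = 9*((72*13)*5²) = 9*(936*25) = 9*23400 = 210600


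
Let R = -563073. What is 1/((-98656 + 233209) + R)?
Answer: -1/428520 ≈ -2.3336e-6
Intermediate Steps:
1/((-98656 + 233209) + R) = 1/((-98656 + 233209) - 563073) = 1/(134553 - 563073) = 1/(-428520) = -1/428520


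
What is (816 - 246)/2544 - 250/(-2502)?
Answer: 171845/530424 ≈ 0.32398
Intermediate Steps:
(816 - 246)/2544 - 250/(-2502) = 570*(1/2544) - 250*(-1/2502) = 95/424 + 125/1251 = 171845/530424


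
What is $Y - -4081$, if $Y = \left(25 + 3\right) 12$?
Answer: $4417$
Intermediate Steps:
$Y = 336$ ($Y = 28 \cdot 12 = 336$)
$Y - -4081 = 336 - -4081 = 336 + 4081 = 4417$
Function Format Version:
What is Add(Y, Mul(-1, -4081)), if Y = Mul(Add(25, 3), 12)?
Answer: 4417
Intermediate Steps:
Y = 336 (Y = Mul(28, 12) = 336)
Add(Y, Mul(-1, -4081)) = Add(336, Mul(-1, -4081)) = Add(336, 4081) = 4417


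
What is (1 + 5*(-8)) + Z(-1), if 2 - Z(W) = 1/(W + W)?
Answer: -73/2 ≈ -36.500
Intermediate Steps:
Z(W) = 2 - 1/(2*W) (Z(W) = 2 - 1/(W + W) = 2 - 1/(2*W))
(1 + 5*(-8)) + Z(-1) = (1 + 5*(-8)) + (2 - ½/(-1)) = (1 - 40) + (2 - ½*(-1)) = -39 + (2 + ½) = -39 + 5/2 = -73/2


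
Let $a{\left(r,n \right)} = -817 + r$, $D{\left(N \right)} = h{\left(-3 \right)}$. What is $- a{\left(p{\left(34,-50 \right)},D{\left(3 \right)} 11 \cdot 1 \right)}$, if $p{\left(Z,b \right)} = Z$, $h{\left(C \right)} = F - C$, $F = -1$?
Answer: $783$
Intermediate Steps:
$h{\left(C \right)} = -1 - C$
$D{\left(N \right)} = 2$ ($D{\left(N \right)} = -1 - -3 = -1 + 3 = 2$)
$- a{\left(p{\left(34,-50 \right)},D{\left(3 \right)} 11 \cdot 1 \right)} = - (-817 + 34) = \left(-1\right) \left(-783\right) = 783$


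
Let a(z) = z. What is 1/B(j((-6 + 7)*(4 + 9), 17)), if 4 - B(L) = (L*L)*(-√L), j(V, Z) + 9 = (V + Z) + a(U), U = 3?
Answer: -1/1990652 + 72*√6/497663 ≈ 0.00035388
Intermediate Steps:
j(V, Z) = -6 + V + Z (j(V, Z) = -9 + ((V + Z) + 3) = -9 + (3 + V + Z) = -6 + V + Z)
B(L) = 4 + L^(5/2) (B(L) = 4 - L*L*(-√L) = 4 - L²*(-√L) = 4 - (-1)*L^(5/2) = 4 + L^(5/2))
1/B(j((-6 + 7)*(4 + 9), 17)) = 1/(4 + (-6 + (-6 + 7)*(4 + 9) + 17)^(5/2)) = 1/(4 + (-6 + 1*13 + 17)^(5/2)) = 1/(4 + (-6 + 13 + 17)^(5/2)) = 1/(4 + 24^(5/2)) = 1/(4 + 1152*√6)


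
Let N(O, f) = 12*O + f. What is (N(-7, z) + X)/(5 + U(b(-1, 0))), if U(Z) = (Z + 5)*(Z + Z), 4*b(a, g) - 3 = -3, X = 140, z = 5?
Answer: 61/5 ≈ 12.200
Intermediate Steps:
N(O, f) = f + 12*O
b(a, g) = 0 (b(a, g) = ¾ + (¼)*(-3) = ¾ - ¾ = 0)
U(Z) = 2*Z*(5 + Z) (U(Z) = (5 + Z)*(2*Z) = 2*Z*(5 + Z))
(N(-7, z) + X)/(5 + U(b(-1, 0))) = ((5 + 12*(-7)) + 140)/(5 + 2*0*(5 + 0)) = ((5 - 84) + 140)/(5 + 2*0*5) = (-79 + 140)/(5 + 0) = 61/5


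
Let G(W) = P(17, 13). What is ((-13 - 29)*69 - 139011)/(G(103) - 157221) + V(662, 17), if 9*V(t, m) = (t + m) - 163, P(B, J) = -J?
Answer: 27469975/471702 ≈ 58.236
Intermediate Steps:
G(W) = -13 (G(W) = -1*13 = -13)
V(t, m) = -163/9 + m/9 + t/9 (V(t, m) = ((t + m) - 163)/9 = ((m + t) - 163)/9 = (-163 + m + t)/9 = -163/9 + m/9 + t/9)
((-13 - 29)*69 - 139011)/(G(103) - 157221) + V(662, 17) = ((-13 - 29)*69 - 139011)/(-13 - 157221) + (-163/9 + (⅑)*17 + (⅑)*662) = (-42*69 - 139011)/(-157234) + (-163/9 + 17/9 + 662/9) = (-2898 - 139011)*(-1/157234) + 172/3 = -141909*(-1/157234) + 172/3 = 141909/157234 + 172/3 = 27469975/471702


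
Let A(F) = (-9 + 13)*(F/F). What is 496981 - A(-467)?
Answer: 496977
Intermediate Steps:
A(F) = 4 (A(F) = 4*1 = 4)
496981 - A(-467) = 496981 - 1*4 = 496981 - 4 = 496977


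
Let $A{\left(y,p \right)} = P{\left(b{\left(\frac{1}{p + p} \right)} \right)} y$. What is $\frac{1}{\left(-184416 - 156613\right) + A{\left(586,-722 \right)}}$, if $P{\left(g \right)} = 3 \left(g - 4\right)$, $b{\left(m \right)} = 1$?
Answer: $- \frac{1}{346303} \approx -2.8876 \cdot 10^{-6}$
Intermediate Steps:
$P{\left(g \right)} = -12 + 3 g$ ($P{\left(g \right)} = 3 \left(-4 + g\right) = -12 + 3 g$)
$A{\left(y,p \right)} = - 9 y$ ($A{\left(y,p \right)} = \left(-12 + 3 \cdot 1\right) y = \left(-12 + 3\right) y = - 9 y$)
$\frac{1}{\left(-184416 - 156613\right) + A{\left(586,-722 \right)}} = \frac{1}{\left(-184416 - 156613\right) - 5274} = \frac{1}{-341029 - 5274} = \frac{1}{-346303} = - \frac{1}{346303}$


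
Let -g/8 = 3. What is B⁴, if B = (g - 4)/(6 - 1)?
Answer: 614656/625 ≈ 983.45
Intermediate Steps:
g = -24 (g = -8*3 = -24)
B = -28/5 (B = (-24 - 4)/(6 - 1) = -28/5 ≈ -5.6000)
B⁴ = (-28/5)⁴ = 614656/625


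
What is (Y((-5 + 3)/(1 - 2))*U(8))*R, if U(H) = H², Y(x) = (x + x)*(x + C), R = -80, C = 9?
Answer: -225280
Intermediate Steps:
Y(x) = 2*x*(9 + x) (Y(x) = (x + x)*(x + 9) = (2*x)*(9 + x) = 2*x*(9 + x))
(Y((-5 + 3)/(1 - 2))*U(8))*R = ((2*((-5 + 3)/(1 - 2))*(9 + (-5 + 3)/(1 - 2)))*8²)*(-80) = ((2*(-2/(-1))*(9 - 2/(-1)))*64)*(-80) = ((2*(-2*(-1))*(9 - 2*(-1)))*64)*(-80) = ((2*2*(9 + 2))*64)*(-80) = ((2*2*11)*64)*(-80) = (44*64)*(-80) = 2816*(-80) = -225280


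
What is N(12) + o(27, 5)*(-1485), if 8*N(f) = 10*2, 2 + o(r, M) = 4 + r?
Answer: -86125/2 ≈ -43063.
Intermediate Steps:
o(r, M) = 2 + r (o(r, M) = -2 + (4 + r) = 2 + r)
N(f) = 5/2 (N(f) = (10*2)/8 = (⅛)*20 = 5/2)
N(12) + o(27, 5)*(-1485) = 5/2 + (2 + 27)*(-1485) = 5/2 + 29*(-1485) = 5/2 - 43065 = -86125/2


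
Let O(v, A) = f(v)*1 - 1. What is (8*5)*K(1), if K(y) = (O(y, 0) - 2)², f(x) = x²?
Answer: 160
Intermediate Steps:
O(v, A) = -1 + v² (O(v, A) = v²*1 - 1 = v² - 1 = -1 + v²)
K(y) = (-3 + y²)² (K(y) = ((-1 + y²) - 2)² = (-3 + y²)²)
(8*5)*K(1) = (8*5)*(-3 + 1²)² = 40*(-3 + 1)² = 40*(-2)² = 40*4 = 160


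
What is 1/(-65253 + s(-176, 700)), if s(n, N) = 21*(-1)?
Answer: -1/65274 ≈ -1.5320e-5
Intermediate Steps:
s(n, N) = -21
1/(-65253 + s(-176, 700)) = 1/(-65253 - 21) = 1/(-65274) = -1/65274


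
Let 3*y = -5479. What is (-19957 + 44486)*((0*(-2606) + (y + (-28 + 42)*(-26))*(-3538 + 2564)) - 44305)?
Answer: 153729105431/3 ≈ 5.1243e+10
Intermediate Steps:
y = -5479/3 (y = (⅓)*(-5479) = -5479/3 ≈ -1826.3)
(-19957 + 44486)*((0*(-2606) + (y + (-28 + 42)*(-26))*(-3538 + 2564)) - 44305) = (-19957 + 44486)*((0*(-2606) + (-5479/3 + (-28 + 42)*(-26))*(-3538 + 2564)) - 44305) = 24529*((0 + (-5479/3 + 14*(-26))*(-974)) - 44305) = 24529*((0 + (-5479/3 - 364)*(-974)) - 44305) = 24529*((0 - 6571/3*(-974)) - 44305) = 24529*((0 + 6400154/3) - 44305) = 24529*(6400154/3 - 44305) = 24529*(6267239/3) = 153729105431/3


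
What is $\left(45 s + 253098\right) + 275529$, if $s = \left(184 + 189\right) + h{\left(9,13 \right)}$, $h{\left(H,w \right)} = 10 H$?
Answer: $549462$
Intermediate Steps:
$s = 463$ ($s = \left(184 + 189\right) + 10 \cdot 9 = 373 + 90 = 463$)
$\left(45 s + 253098\right) + 275529 = \left(45 \cdot 463 + 253098\right) + 275529 = \left(20835 + 253098\right) + 275529 = 273933 + 275529 = 549462$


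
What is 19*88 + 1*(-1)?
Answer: 1671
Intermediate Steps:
19*88 + 1*(-1) = 1672 - 1 = 1671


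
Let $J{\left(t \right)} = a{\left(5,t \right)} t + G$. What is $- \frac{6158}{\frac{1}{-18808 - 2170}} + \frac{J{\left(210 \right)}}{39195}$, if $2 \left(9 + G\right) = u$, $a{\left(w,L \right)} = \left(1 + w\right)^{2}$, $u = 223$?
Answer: $\frac{2025323614337}{15678} \approx 1.2918 \cdot 10^{8}$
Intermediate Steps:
$G = \frac{205}{2}$ ($G = -9 + \frac{1}{2} \cdot 223 = -9 + \frac{223}{2} = \frac{205}{2} \approx 102.5$)
$J{\left(t \right)} = \frac{205}{2} + 36 t$ ($J{\left(t \right)} = \left(1 + 5\right)^{2} t + \frac{205}{2} = 6^{2} t + \frac{205}{2} = 36 t + \frac{205}{2} = \frac{205}{2} + 36 t$)
$- \frac{6158}{\frac{1}{-18808 - 2170}} + \frac{J{\left(210 \right)}}{39195} = - \frac{6158}{\frac{1}{-18808 - 2170}} + \frac{\frac{205}{2} + 36 \cdot 210}{39195} = - \frac{6158}{\frac{1}{-20978}} + \left(\frac{205}{2} + 7560\right) \frac{1}{39195} = - \frac{6158}{- \frac{1}{20978}} + \frac{15325}{2} \cdot \frac{1}{39195} = \left(-6158\right) \left(-20978\right) + \frac{3065}{15678} = 129182524 + \frac{3065}{15678} = \frac{2025323614337}{15678}$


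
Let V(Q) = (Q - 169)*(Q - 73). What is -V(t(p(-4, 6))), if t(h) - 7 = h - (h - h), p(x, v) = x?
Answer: -11620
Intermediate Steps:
t(h) = 7 + h (t(h) = 7 + (h - (h - h)) = 7 + (h - 1*0) = 7 + (h + 0) = 7 + h)
V(Q) = (-169 + Q)*(-73 + Q)
-V(t(p(-4, 6))) = -(12337 + (7 - 4)**2 - 242*(7 - 4)) = -(12337 + 3**2 - 242*3) = -(12337 + 9 - 726) = -1*11620 = -11620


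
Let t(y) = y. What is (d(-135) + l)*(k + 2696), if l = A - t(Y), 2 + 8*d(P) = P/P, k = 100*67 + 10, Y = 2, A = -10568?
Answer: -397690383/4 ≈ -9.9423e+7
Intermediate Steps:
k = 6710 (k = 6700 + 10 = 6710)
d(P) = -1/8 (d(P) = -1/4 + (P/P)/8 = -1/4 + (1/8)*1 = -1/4 + 1/8 = -1/8)
l = -10570 (l = -10568 - 1*2 = -10568 - 2 = -10570)
(d(-135) + l)*(k + 2696) = (-1/8 - 10570)*(6710 + 2696) = -84561/8*9406 = -397690383/4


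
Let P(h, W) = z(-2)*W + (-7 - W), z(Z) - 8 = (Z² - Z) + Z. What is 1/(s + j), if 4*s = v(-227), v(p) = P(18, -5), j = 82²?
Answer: 2/13417 ≈ 0.00014906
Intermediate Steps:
z(Z) = 8 + Z² (z(Z) = 8 + ((Z² - Z) + Z) = 8 + Z²)
j = 6724
P(h, W) = -7 + 11*W (P(h, W) = (8 + (-2)²)*W + (-7 - W) = (8 + 4)*W + (-7 - W) = 12*W + (-7 - W) = -7 + 11*W)
v(p) = -62 (v(p) = -7 + 11*(-5) = -7 - 55 = -62)
s = -31/2 (s = (¼)*(-62) = -31/2 ≈ -15.500)
1/(s + j) = 1/(-31/2 + 6724) = 1/(13417/2) = 2/13417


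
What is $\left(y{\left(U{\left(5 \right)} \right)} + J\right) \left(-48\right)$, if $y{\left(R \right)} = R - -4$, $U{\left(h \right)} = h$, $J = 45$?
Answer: $-2592$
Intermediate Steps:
$y{\left(R \right)} = 4 + R$ ($y{\left(R \right)} = R + 4 = 4 + R$)
$\left(y{\left(U{\left(5 \right)} \right)} + J\right) \left(-48\right) = \left(\left(4 + 5\right) + 45\right) \left(-48\right) = \left(9 + 45\right) \left(-48\right) = 54 \left(-48\right) = -2592$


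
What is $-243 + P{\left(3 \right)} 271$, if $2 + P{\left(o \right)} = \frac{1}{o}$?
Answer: $- \frac{2084}{3} \approx -694.67$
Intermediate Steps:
$P{\left(o \right)} = -2 + \frac{1}{o}$
$-243 + P{\left(3 \right)} 271 = -243 + \left(-2 + \frac{1}{3}\right) 271 = -243 - \frac{1355}{3} = - \frac{2084}{3}$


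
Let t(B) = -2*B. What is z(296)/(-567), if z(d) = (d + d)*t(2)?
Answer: 2368/567 ≈ 4.1764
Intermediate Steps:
z(d) = -8*d (z(d) = (d + d)*(-2*2) = (2*d)*(-4) = -8*d)
z(296)/(-567) = -8*296/(-567) = -2368*(-1/567) = 2368/567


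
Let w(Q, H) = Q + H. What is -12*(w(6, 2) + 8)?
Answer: -192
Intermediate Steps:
w(Q, H) = H + Q
-12*(w(6, 2) + 8) = -12*((2 + 6) + 8) = -12*(8 + 8) = -12*16 = -192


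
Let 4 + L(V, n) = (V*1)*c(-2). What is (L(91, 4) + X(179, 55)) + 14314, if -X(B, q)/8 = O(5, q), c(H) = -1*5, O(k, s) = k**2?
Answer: 13655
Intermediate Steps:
c(H) = -5
X(B, q) = -200 (X(B, q) = -8*5**2 = -8*25 = -200)
L(V, n) = -4 - 5*V (L(V, n) = -4 + (V*1)*(-5) = -4 + V*(-5) = -4 - 5*V)
(L(91, 4) + X(179, 55)) + 14314 = ((-4 - 5*91) - 200) + 14314 = ((-4 - 455) - 200) + 14314 = (-459 - 200) + 14314 = -659 + 14314 = 13655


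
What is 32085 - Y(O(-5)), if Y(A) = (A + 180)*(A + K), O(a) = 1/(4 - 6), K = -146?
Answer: 233527/4 ≈ 58382.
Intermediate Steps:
O(a) = -½ (O(a) = 1/(-2) = -½)
Y(A) = (-146 + A)*(180 + A) (Y(A) = (A + 180)*(A - 146) = (180 + A)*(-146 + A) = (-146 + A)*(180 + A))
32085 - Y(O(-5)) = 32085 - (-26280 + (-½)² + 34*(-½)) = 32085 - (-26280 + ¼ - 17) = 32085 - 1*(-105187/4) = 32085 + 105187/4 = 233527/4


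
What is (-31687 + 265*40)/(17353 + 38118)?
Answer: -21087/55471 ≈ -0.38014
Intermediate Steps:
(-31687 + 265*40)/(17353 + 38118) = (-31687 + 10600)/55471 = -21087*1/55471 = -21087/55471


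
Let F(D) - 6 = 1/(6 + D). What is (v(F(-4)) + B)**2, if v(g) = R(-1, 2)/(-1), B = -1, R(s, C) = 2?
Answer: 9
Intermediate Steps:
F(D) = 6 + 1/(6 + D)
v(g) = -2 (v(g) = 2/(-1) = 2*(-1) = -2)
(v(F(-4)) + B)**2 = (-2 - 1)**2 = (-3)**2 = 9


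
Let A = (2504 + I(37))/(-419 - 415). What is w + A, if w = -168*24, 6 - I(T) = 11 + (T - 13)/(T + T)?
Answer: -41503969/10286 ≈ -4035.0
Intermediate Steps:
I(T) = -5 - (-13 + T)/(2*T) (I(T) = 6 - (11 + (T - 13)/(T + T)) = 6 - (11 + (-13 + T)/((2*T))) = 6 - (11 + (-13 + T)*(1/(2*T))) = 6 - (11 + (-13 + T)/(2*T)) = 6 + (-11 - (-13 + T)/(2*T)) = -5 - (-13 + T)/(2*T))
A = -30817/10286 (A = (2504 + (½)*(13 - 11*37)/37)/(-419 - 415) = (2504 + (½)*(1/37)*(13 - 407))/(-834) = (2504 + (½)*(1/37)*(-394))*(-1/834) = (2504 - 197/37)*(-1/834) = (92451/37)*(-1/834) = -30817/10286 ≈ -2.9960)
w = -4032
w + A = -4032 - 30817/10286 = -41503969/10286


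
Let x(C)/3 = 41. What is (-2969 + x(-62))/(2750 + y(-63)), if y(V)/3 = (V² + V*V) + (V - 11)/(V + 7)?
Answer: -79688/743903 ≈ -0.10712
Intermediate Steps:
x(C) = 123 (x(C) = 3*41 = 123)
y(V) = 6*V² + 3*(-11 + V)/(7 + V) (y(V) = 3*((V² + V*V) + (V - 11)/(V + 7)) = 3*((V² + V²) + (-11 + V)/(7 + V)) = 3*(2*V² + (-11 + V)/(7 + V)) = 6*V² + 3*(-11 + V)/(7 + V))
(-2969 + x(-62))/(2750 + y(-63)) = (-2969 + 123)/(2750 + 3*(-11 - 63 + 2*(-63)³ + 14*(-63)²)/(7 - 63)) = -2846/(2750 + 3*(-11 - 63 + 2*(-250047) + 14*3969)/(-56)) = -2846/(2750 + 3*(-1/56)*(-11 - 63 - 500094 + 55566)) = -2846/(2750 + 3*(-1/56)*(-444602)) = -2846/(2750 + 666903/28) = -2846/743903/28 = -2846*28/743903 = -79688/743903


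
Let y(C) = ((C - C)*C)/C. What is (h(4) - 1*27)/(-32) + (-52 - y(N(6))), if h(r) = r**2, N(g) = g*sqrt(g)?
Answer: -1653/32 ≈ -51.656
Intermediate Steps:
N(g) = g**(3/2)
y(C) = 0 (y(C) = (0*C)/C = 0/C = 0)
(h(4) - 1*27)/(-32) + (-52 - y(N(6))) = (4**2 - 1*27)/(-32) + (-52 - 1*0) = -(16 - 27)/32 + (-52 + 0) = -1/32*(-11) - 52 = 11/32 - 52 = -1653/32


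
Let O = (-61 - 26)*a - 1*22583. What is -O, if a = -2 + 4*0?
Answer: 22409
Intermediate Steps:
a = -2 (a = -2 + 0 = -2)
O = -22409 (O = (-61 - 26)*(-2) - 1*22583 = -87*(-2) - 22583 = 174 - 22583 = -22409)
-O = -1*(-22409) = 22409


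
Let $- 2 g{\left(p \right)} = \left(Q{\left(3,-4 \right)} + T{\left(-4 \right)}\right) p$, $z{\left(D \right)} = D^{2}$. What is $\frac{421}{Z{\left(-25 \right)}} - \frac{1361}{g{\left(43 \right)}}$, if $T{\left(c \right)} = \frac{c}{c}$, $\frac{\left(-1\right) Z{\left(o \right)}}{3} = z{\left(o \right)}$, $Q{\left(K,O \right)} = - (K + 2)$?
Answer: $- \frac{2588081}{161250} \approx -16.05$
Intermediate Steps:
$Q{\left(K,O \right)} = -2 - K$ ($Q{\left(K,O \right)} = - (2 + K) = -2 - K$)
$Z{\left(o \right)} = - 3 o^{2}$
$T{\left(c \right)} = 1$
$g{\left(p \right)} = 2 p$ ($g{\left(p \right)} = - \frac{\left(\left(-2 - 3\right) + 1\right) p}{2} = - \frac{\left(-5 + 1\right) p}{2} = - \frac{\left(-4\right) p}{2} = 2 p$)
$\frac{421}{Z{\left(-25 \right)}} - \frac{1361}{g{\left(43 \right)}} = \frac{421}{\left(-3\right) \left(-25\right)^{2}} - \frac{1361}{2 \cdot 43} = \frac{421}{\left(-3\right) 625} - \frac{1361}{86} = \frac{421}{-1875} - \frac{1361}{86} = 421 \left(- \frac{1}{1875}\right) - \frac{1361}{86} = - \frac{421}{1875} - \frac{1361}{86} = - \frac{2588081}{161250}$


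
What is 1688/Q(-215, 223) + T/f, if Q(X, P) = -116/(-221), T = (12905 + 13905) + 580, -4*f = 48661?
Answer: 4535044942/1411169 ≈ 3213.7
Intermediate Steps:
f = -48661/4 (f = -1/4*48661 = -48661/4 ≈ -12165.)
T = 27390 (T = 26810 + 580 = 27390)
Q(X, P) = 116/221 (Q(X, P) = -116*(-1/221) = 116/221)
1688/Q(-215, 223) + T/f = 1688/(116/221) + 27390/(-48661/4) = 1688*(221/116) + 27390*(-4/48661) = 93262/29 - 109560/48661 = 4535044942/1411169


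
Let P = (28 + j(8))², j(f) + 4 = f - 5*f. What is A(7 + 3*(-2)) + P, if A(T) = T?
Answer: 65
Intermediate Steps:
j(f) = -4 - 4*f (j(f) = -4 + (f - 5*f) = -4 - 4*f)
P = 64 (P = (28 + (-4 - 4*8))² = (28 + (-4 - 32))² = (28 - 36)² = (-8)² = 64)
A(7 + 3*(-2)) + P = (7 + 3*(-2)) + 64 = (7 - 6) + 64 = 1 + 64 = 65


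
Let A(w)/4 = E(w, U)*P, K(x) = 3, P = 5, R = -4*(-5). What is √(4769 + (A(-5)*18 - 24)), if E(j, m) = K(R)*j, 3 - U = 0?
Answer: I*√655 ≈ 25.593*I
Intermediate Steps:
U = 3 (U = 3 - 1*0 = 3 + 0 = 3)
R = 20
E(j, m) = 3*j
A(w) = 60*w (A(w) = 4*((3*w)*5) = 4*(15*w) = 60*w)
√(4769 + (A(-5)*18 - 24)) = √(4769 + ((60*(-5))*18 - 24)) = √(4769 + (-300*18 - 24)) = √(4769 + (-5400 - 24)) = √(4769 - 5424) = √(-655) = I*√655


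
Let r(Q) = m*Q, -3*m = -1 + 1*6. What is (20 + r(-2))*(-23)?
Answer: -1610/3 ≈ -536.67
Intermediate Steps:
m = -5/3 (m = -(-1 + 1*6)/3 = -(-1 + 6)/3 = -⅓*5 = -5/3 ≈ -1.6667)
r(Q) = -5*Q/3
(20 + r(-2))*(-23) = (20 - 5/3*(-2))*(-23) = (20 + 10/3)*(-23) = (70/3)*(-23) = -1610/3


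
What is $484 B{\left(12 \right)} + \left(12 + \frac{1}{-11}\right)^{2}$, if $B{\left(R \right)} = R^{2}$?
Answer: $\frac{8450377}{121} \approx 69838.0$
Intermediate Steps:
$484 B{\left(12 \right)} + \left(12 + \frac{1}{-11}\right)^{2} = 484 \cdot 12^{2} + \left(12 + \frac{1}{-11}\right)^{2} = 484 \cdot 144 + \left(12 - \frac{1}{11}\right)^{2} = 69696 + \left(\frac{131}{11}\right)^{2} = 69696 + \frac{17161}{121} = \frac{8450377}{121}$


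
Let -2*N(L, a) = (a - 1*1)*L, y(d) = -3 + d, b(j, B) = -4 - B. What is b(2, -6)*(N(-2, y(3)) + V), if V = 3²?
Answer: 16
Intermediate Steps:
N(L, a) = -L*(-1 + a)/2 (N(L, a) = -(a - 1*1)*L/2 = -(a - 1)*L/2 = -(-1 + a)*L/2 = -L*(-1 + a)/2)
V = 9
b(2, -6)*(N(-2, y(3)) + V) = (-4 - 1*(-6))*((½)*(-2)*(1 - (-3 + 3)) + 9) = (-4 + 6)*((½)*(-2)*(1 - 1*0) + 9) = 2*((½)*(-2)*(1 + 0) + 9) = 2*((½)*(-2)*1 + 9) = 2*(-1 + 9) = 2*8 = 16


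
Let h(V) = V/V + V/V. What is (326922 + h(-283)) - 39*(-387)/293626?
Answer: 95993401517/293626 ≈ 3.2692e+5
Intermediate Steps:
h(V) = 2 (h(V) = 1 + 1 = 2)
(326922 + h(-283)) - 39*(-387)/293626 = (326922 + 2) - 39*(-387)/293626 = 326924 + 15093*(1/293626) = 326924 + 15093/293626 = 95993401517/293626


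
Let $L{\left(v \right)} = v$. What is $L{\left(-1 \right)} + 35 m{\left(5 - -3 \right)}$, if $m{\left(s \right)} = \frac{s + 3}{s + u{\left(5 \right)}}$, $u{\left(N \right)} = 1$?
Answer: $\frac{376}{9} \approx 41.778$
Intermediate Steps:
$m{\left(s \right)} = \frac{3 + s}{1 + s}$ ($m{\left(s \right)} = \frac{s + 3}{s + 1} = \frac{3 + s}{1 + s}$)
$L{\left(-1 \right)} + 35 m{\left(5 - -3 \right)} = -1 + 35 \frac{3 + \left(5 - -3\right)}{1 + \left(5 - -3\right)} = -1 + 35 \frac{3 + \left(5 + 3\right)}{1 + \left(5 + 3\right)} = -1 + 35 \frac{3 + 8}{1 + 8} = -1 + 35 \cdot \frac{1}{9} \cdot 11 = -1 + 35 \cdot \frac{11}{9} = -1 + \frac{385}{9} = \frac{376}{9}$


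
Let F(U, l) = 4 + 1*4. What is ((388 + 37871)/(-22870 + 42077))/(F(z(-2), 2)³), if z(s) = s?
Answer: 38259/9833984 ≈ 0.0038905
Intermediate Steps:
F(U, l) = 8 (F(U, l) = 4 + 4 = 8)
((388 + 37871)/(-22870 + 42077))/(F(z(-2), 2)³) = ((388 + 37871)/(-22870 + 42077))/(8³) = (38259/19207)/512 = (38259*(1/19207))*(1/512) = (38259/19207)*(1/512) = 38259/9833984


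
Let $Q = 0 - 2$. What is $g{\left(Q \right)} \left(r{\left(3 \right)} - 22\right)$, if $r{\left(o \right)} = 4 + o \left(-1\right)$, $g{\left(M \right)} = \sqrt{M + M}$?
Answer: $- 42 i \approx - 42.0 i$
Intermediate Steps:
$Q = -2$
$g{\left(M \right)} = \sqrt{2} \sqrt{M}$ ($g{\left(M \right)} = \sqrt{2 M} = \sqrt{2} \sqrt{M}$)
$r{\left(o \right)} = 4 - o$
$g{\left(Q \right)} \left(r{\left(3 \right)} - 22\right) = \sqrt{2} \sqrt{-2} \left(\left(4 - 3\right) - 22\right) = \sqrt{2} i \sqrt{2} \left(\left(4 - 3\right) - 22\right) = 2 i \left(1 - 22\right) = 2 i \left(-21\right) = - 42 i$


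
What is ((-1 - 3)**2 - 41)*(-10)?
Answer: 250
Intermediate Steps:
((-1 - 3)**2 - 41)*(-10) = ((-4)**2 - 41)*(-10) = (16 - 41)*(-10) = -25*(-10) = 250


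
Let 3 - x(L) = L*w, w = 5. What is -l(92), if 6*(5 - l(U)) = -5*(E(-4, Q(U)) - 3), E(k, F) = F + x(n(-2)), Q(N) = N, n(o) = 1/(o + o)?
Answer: -1985/24 ≈ -82.708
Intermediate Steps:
n(o) = 1/(2*o)
x(L) = 3 - 5*L (x(L) = 3 - L*5 = 3 - 5*L)
E(k, F) = 17/4 + F (E(k, F) = F + (3 - 5/(2*(-2))) = F + (3 - 5*(-1)/(2*2)) = F + (3 - 5*(-1/4)) = F + (3 + 5/4) = F + 17/4 = 17/4 + F)
l(U) = 145/24 + 5*U/6 (l(U) = 5 - (-5)*((17/4 + U) - 3)/6 = 5 - (-5)*(5/4 + U)/6 = 5 - (-25/4 - 5*U)/6 = 5 + (25/24 + 5*U/6) = 145/24 + 5*U/6)
-l(92) = -(145/24 + (5/6)*92) = -(145/24 + 230/3) = -1*1985/24 = -1985/24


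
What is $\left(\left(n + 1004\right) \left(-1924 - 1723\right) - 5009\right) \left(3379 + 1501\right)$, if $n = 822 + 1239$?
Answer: $-54573352320$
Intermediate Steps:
$n = 2061$
$\left(\left(n + 1004\right) \left(-1924 - 1723\right) - 5009\right) \left(3379 + 1501\right) = \left(\left(2061 + 1004\right) \left(-1924 - 1723\right) - 5009\right) \left(3379 + 1501\right) = \left(3065 \left(-3647\right) - 5009\right) 4880 = \left(-11178055 - 5009\right) 4880 = \left(-11183064\right) 4880 = -54573352320$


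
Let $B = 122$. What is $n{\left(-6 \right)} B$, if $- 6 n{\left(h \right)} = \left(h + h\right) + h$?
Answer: $366$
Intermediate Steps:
$n{\left(h \right)} = - \frac{h}{2}$ ($n{\left(h \right)} = - \frac{\left(h + h\right) + h}{6} = - \frac{2 h + h}{6} = - \frac{3 h}{6} = - \frac{h}{2}$)
$n{\left(-6 \right)} B = \left(- \frac{1}{2}\right) \left(-6\right) 122 = 3 \cdot 122 = 366$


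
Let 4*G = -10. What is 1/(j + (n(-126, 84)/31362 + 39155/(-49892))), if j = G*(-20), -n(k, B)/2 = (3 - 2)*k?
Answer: 260785484/12836706479 ≈ 0.020316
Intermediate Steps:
G = -5/2 (G = (1/4)*(-10) = -5/2 ≈ -2.5000)
n(k, B) = -2*k (n(k, B) = -2*(3 - 2)*k = -2*k)
j = 50 (j = -5/2*(-20) = 50)
1/(j + (n(-126, 84)/31362 + 39155/(-49892))) = 1/(50 + (-2*(-126)/31362 + 39155/(-49892))) = 1/(50 + (252*(1/31362) + 39155*(-1/49892))) = 1/(50 + (42/5227 - 39155/49892)) = 1/(50 - 202567721/260785484) = 1/(12836706479/260785484) = 260785484/12836706479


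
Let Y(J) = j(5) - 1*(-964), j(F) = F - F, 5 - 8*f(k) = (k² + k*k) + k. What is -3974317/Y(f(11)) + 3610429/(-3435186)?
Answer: -6827999285759/1655759652 ≈ -4123.8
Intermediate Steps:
f(k) = 5/8 - k²/4 - k/8 (f(k) = 5/8 - ((k² + k*k) + k)/8 = 5/8 - ((k² + k²) + k)/8 = 5/8 - (2*k² + k)/8 = 5/8 - (k + 2*k²)/8 = 5/8 + (-k²/4 - k/8) = 5/8 - k²/4 - k/8)
j(F) = 0
Y(J) = 964 (Y(J) = 0 - 1*(-964) = 0 + 964 = 964)
-3974317/Y(f(11)) + 3610429/(-3435186) = -3974317/964 + 3610429/(-3435186) = -3974317*1/964 + 3610429*(-1/3435186) = -3974317/964 - 3610429/3435186 = -6827999285759/1655759652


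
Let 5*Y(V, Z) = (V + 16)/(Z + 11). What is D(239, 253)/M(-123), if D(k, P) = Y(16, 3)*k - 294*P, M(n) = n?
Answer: 2599546/4305 ≈ 603.84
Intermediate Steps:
Y(V, Z) = (16 + V)/(5*(11 + Z)) (Y(V, Z) = ((V + 16)/(Z + 11))/5 = ((16 + V)/(11 + Z))/5 = (16 + V)/(5*(11 + Z)))
D(k, P) = -294*P + 16*k/35 (D(k, P) = ((16 + 16)/(5*(11 + 3)))*k - 294*P = ((⅕)*32/14)*k - 294*P = ((⅕)*(1/14)*32)*k - 294*P = 16*k/35 - 294*P = -294*P + 16*k/35)
D(239, 253)/M(-123) = (-294*253 + (16/35)*239)/(-123) = (-74382 + 3824/35)*(-1/123) = -2599546/35*(-1/123) = 2599546/4305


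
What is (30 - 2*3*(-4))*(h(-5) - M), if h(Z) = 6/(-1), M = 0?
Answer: -324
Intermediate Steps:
h(Z) = -6 (h(Z) = 6*(-1) = -6)
(30 - 2*3*(-4))*(h(-5) - M) = (30 - 2*3*(-4))*(-6 - 1*0) = (30 - 6*(-4))*(-6 + 0) = (30 + 24)*(-6) = 54*(-6) = -324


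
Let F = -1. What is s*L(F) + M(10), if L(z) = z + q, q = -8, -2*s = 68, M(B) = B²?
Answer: 406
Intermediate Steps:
s = -34 (s = -½*68 = -34)
L(z) = -8 + z (L(z) = z - 8 = -8 + z)
s*L(F) + M(10) = -34*(-8 - 1) + 10² = -34*(-9) + 100 = 306 + 100 = 406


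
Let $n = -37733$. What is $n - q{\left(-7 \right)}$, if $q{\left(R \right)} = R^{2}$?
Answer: $-37782$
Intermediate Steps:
$n - q{\left(-7 \right)} = -37733 - \left(-7\right)^{2} = -37733 - 49 = -37782$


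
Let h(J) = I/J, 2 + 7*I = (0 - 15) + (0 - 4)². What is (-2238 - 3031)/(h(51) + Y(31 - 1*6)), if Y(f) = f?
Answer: -1881033/8924 ≈ -210.78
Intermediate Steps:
I = -⅐ (I = -2/7 + ((0 - 15) + (0 - 4)²)/7 = -2/7 + (-15 + (-4)²)/7 = -2/7 + (-15 + 16)/7 = -2/7 + (⅐)*1 = -2/7 + ⅐ = -⅐ ≈ -0.14286)
h(J) = -1/(7*J)
(-2238 - 3031)/(h(51) + Y(31 - 1*6)) = (-2238 - 3031)/(-⅐/51 + (31 - 1*6)) = -5269/(-⅐*1/51 + (31 - 6)) = -5269/(-1/357 + 25) = -5269/8924/357 = -5269*357/8924 = -1881033/8924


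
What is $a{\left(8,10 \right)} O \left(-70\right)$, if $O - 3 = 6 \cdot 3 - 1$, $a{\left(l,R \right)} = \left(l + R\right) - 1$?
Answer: $-23800$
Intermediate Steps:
$a{\left(l,R \right)} = -1 + R + l$ ($a{\left(l,R \right)} = \left(R + l\right) - 1 = -1 + R + l$)
$O = 20$ ($O = 3 + \left(6 \cdot 3 - 1\right) = 3 + \left(18 - 1\right) = 3 + 17 = 20$)
$a{\left(8,10 \right)} O \left(-70\right) = \left(-1 + 10 + 8\right) 20 \left(-70\right) = 17 \cdot 20 \left(-70\right) = 340 \left(-70\right) = -23800$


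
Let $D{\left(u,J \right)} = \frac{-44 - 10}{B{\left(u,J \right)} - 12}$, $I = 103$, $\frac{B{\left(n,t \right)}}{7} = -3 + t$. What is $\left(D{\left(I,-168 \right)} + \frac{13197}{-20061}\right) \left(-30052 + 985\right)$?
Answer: $\frac{16010403959}{898287} \approx 17823.0$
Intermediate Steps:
$B{\left(n,t \right)} = -21 + 7 t$ ($B{\left(n,t \right)} = 7 \left(-3 + t\right) = -21 + 7 t$)
$D{\left(u,J \right)} = - \frac{54}{-33 + 7 J}$ ($D{\left(u,J \right)} = \frac{-44 - 10}{\left(-21 + 7 J\right) - 12} = - \frac{54}{-33 + 7 J}$)
$\left(D{\left(I,-168 \right)} + \frac{13197}{-20061}\right) \left(-30052 + 985\right) = \left(- \frac{54}{-33 + 7 \left(-168\right)} + \frac{13197}{-20061}\right) \left(-30052 + 985\right) = \left(- \frac{54}{-33 - 1176} + 13197 \left(- \frac{1}{20061}\right)\right) \left(-29067\right) = \left(- \frac{54}{-1209} - \frac{4399}{6687}\right) \left(-29067\right) = \left(\left(-54\right) \left(- \frac{1}{1209}\right) - \frac{4399}{6687}\right) \left(-29067\right) = \left(\frac{18}{403} - \frac{4399}{6687}\right) \left(-29067\right) = \left(- \frac{1652431}{2694861}\right) \left(-29067\right) = \frac{16010403959}{898287}$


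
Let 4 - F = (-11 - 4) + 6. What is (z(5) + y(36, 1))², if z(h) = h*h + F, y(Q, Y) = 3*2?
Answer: 1936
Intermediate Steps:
y(Q, Y) = 6
F = 13 (F = 4 - ((-11 - 4) + 6) = 4 - (-15 + 6) = 4 - 1*(-9) = 4 + 9 = 13)
z(h) = 13 + h² (z(h) = h*h + 13 = h² + 13 = 13 + h²)
(z(5) + y(36, 1))² = ((13 + 5²) + 6)² = ((13 + 25) + 6)² = (38 + 6)² = 44² = 1936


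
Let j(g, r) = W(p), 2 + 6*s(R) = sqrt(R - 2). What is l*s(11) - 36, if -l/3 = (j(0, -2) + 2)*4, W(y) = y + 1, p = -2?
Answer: -38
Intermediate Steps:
W(y) = 1 + y
s(R) = -1/3 + sqrt(-2 + R)/6 (s(R) = -1/3 + sqrt(R - 2)/6 = -1/3 + sqrt(-2 + R)/6)
j(g, r) = -1 (j(g, r) = 1 - 2 = -1)
l = -12 (l = -3*(-1 + 2)*4 = -3*4 = -12)
l*s(11) - 36 = -12*(-1/3 + sqrt(-2 + 11)/6) - 36 = -12*(-1/3 + sqrt(9)/6) - 36 = -12*(-1/3 + (1/6)*3) - 36 = -12*(-1/3 + 1/2) - 36 = -12*1/6 - 36 = -2 - 36 = -38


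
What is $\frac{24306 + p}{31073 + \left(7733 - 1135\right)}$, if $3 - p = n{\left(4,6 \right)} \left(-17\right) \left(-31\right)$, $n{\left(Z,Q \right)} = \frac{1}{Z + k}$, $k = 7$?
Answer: $\frac{266872}{414381} \approx 0.64403$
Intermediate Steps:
$n{\left(Z,Q \right)} = \frac{1}{7 + Z}$ ($n{\left(Z,Q \right)} = \frac{1}{Z + 7} = \frac{1}{7 + Z}$)
$p = - \frac{494}{11}$ ($p = 3 - \frac{1}{7 + 4} \left(-17\right) \left(-31\right) = 3 - \frac{1}{11} \left(-17\right) \left(-31\right) = 3 - \left(- \frac{17}{11}\right) \left(-31\right) = 3 - \frac{527}{11} = - \frac{494}{11} \approx -44.909$)
$\frac{24306 + p}{31073 + \left(7733 - 1135\right)} = \frac{24306 - \frac{494}{11}}{31073 + \left(7733 - 1135\right)} = \frac{266872}{11 \left(31073 + 6598\right)} = \frac{266872}{11 \cdot 37671} = \frac{266872}{11} \cdot \frac{1}{37671} = \frac{266872}{414381}$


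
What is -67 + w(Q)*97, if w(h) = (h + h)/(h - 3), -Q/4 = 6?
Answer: 949/9 ≈ 105.44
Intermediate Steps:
Q = -24 (Q = -4*6 = -24)
w(h) = 2*h/(-3 + h) (w(h) = (2*h)/(-3 + h) = 2*h/(-3 + h))
-67 + w(Q)*97 = -67 + (2*(-24)/(-3 - 24))*97 = -67 + (2*(-24)/(-27))*97 = -67 + (2*(-24)*(-1/27))*97 = -67 + (16/9)*97 = -67 + 1552/9 = 949/9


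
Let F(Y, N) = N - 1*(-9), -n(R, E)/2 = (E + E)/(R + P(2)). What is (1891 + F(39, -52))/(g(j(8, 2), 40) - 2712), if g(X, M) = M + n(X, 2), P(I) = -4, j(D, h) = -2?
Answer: -1386/2003 ≈ -0.69196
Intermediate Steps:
n(R, E) = -4*E/(-4 + R) (n(R, E) = -2*(E + E)/(R - 4) = -2*2*E/(-4 + R) = -4*E/(-4 + R))
g(X, M) = M - 8/(-4 + X) (g(X, M) = M - 4*2/(-4 + X) = M - 8/(-4 + X))
F(Y, N) = 9 + N (F(Y, N) = N + 9 = 9 + N)
(1891 + F(39, -52))/(g(j(8, 2), 40) - 2712) = (1891 + (9 - 52))/((-8 + 40*(-4 - 2))/(-4 - 2) - 2712) = (1891 - 43)/((-8 + 40*(-6))/(-6) - 2712) = 1848/(-(-8 - 240)/6 - 2712) = 1848/(-⅙*(-248) - 2712) = 1848/(124/3 - 2712) = 1848/(-8012/3) = 1848*(-3/8012) = -1386/2003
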